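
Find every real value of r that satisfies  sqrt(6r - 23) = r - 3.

Square both sides: 6r - 23 = (r - 3)^2.
Expand and rearrange: r^2 - 12r + 32 = 0.
Solving gives r = 8 or r = 4.
Check each candidate in the original equation:
  r = 8: sqrt(25) = 5, while r - 3 = 5 — valid.
  r = 4: sqrt(1) = 1, while r - 3 = 1 — valid.

r = 4 or r = 8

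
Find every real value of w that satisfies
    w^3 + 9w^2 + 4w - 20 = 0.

Possible rational roots are divisors of -20. Testing w = -2 gives 0, so (w + 2) is a factor.
Divide: w^3 + 9w^2 + 4w - 20 = (w + 2)(w^2 + 7w - 10).
Apply the quadratic formula to w^2 + 7w - 10 = 0: w = (-7 +/- sqrt(89))/2, i.e. w ~= 1.217 or w ~= -8.217.

w = -8.217 or w = -2 or w = 1.217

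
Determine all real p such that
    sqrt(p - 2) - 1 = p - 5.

Isolate the radical: sqrt(p - 2) = p - 4.
Square both sides: p - 2 = (p - 4)^2.
Expand and rearrange: p^2 - 9p + 18 = 0.
Solving gives p = 6 or p = 3.
Check each candidate in the original equation:
  p = 6: sqrt(4) = 2, while p - 4 = 2 — valid.
  p = 3: sqrt(1) = 1, while p - 4 = -1 — extraneous.

p = 6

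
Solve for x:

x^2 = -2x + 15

x = -5 or x = 3

Bring every term to one side: x^2 + 2x - 15 = 0.
Factor: (x - 3)(x + 5) = 0.
So x = 3 or x = -5.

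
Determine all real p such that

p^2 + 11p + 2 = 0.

p = -10.8151 or p = -0.1849

Discriminant: (11)^2 - 4*1*2 = 113.
Quadratic formula: p = (-11 +/- sqrt(113)) / 2.
So p = -11/2 + sqrt(113)/2 ~= -0.1849 or p = -11/2 - sqrt(113)/2 ~= -10.8151.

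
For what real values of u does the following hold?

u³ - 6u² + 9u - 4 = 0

Possible rational roots are divisors of -4. Testing u = 4 gives 0, so (u - 4) is a factor.
Divide: u³ - 6u² + 9u - 4 = (u - 4)(u² - 2u + 1).
The quadratic has the repeated root u = 1.

u = 1 or u = 4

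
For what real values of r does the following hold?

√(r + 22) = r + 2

r = 3

Square both sides: r + 22 = (r + 2)².
Expand and rearrange: r² + 3r - 18 = 0.
Solving gives r = 3 or r = -6.
Check each candidate in the original equation:
  r = 3: √(25) = 5, while r + 2 = 5 — valid.
  r = -6: √(16) = 4, while r + 2 = -4 — extraneous.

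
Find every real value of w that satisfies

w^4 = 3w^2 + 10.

Let u = w^2. The equation becomes u^2 - 3u - 10 = 0.
Factor: (u + 2)(u - 5) = 0, so u = -2 or u = 5.
w^2 = -2 < 0 has no real solution.
w^2 = 5 gives w = +/-sqrt(5) ~= +/-2.2361.

w = -2.2361 or w = 2.2361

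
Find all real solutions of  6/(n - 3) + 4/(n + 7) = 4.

Multiply both sides by (n - 3)(n + 7):
6(n + 7) + 4(n - 3) = 4(n - 3)(n + 7).
Expand and collect terms: 4n^2 + 6n - 114 = 0.
By the quadratic formula, n = (-6 +/- sqrt(1860)) / 8, so n ~= 4.641 or n ~= -6.141.
Neither value makes a denominator zero (n != 3, n != -7), so both are valid.

n = -6.141 or n = 4.641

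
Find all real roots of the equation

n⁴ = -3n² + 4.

Let u = n². The equation becomes u² + 3u - 4 = 0.
Factor: (u + 4)(u - 1) = 0, so u = -4 or u = 1.
n² = -4 < 0 has no real solution.
n² = 1 gives n = ±1.

n = -1 or n = 1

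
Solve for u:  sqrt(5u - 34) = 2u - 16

u = 10

Square both sides: 5u - 34 = (2u - 16)^2.
Expand and rearrange: 4u^2 - 69u + 290 = 0.
Solving gives u = 10 or u = 7.25.
Check each candidate in the original equation:
  u = 10: sqrt(16) = 4, while 2u - 16 = 4 — valid.
  u = 7.25: sqrt(2.25) = 1.5, while 2u - 16 = -1.5 — extraneous.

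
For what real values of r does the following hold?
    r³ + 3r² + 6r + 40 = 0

Possible rational roots are divisors of 40. Testing r = -4 gives 0, so (r + 4) is a factor.
Divide: r³ + 3r² + 6r + 40 = (r + 4)(r² - r + 10).
The quadratic r² - r + 10 has discriminant -39 < 0, so no further real roots.

r = -4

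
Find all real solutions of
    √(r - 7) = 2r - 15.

Square both sides: r - 7 = (2r - 15)².
Expand and rearrange: 4r² - 61r + 232 = 0.
Solving gives r = 8 or r = 7.25.
Check each candidate in the original equation:
  r = 8: √(1) = 1, while 2r - 15 = 1 — valid.
  r = 7.25: √(0.25) = 0.5, while 2r - 15 = -0.5 — extraneous.

r = 8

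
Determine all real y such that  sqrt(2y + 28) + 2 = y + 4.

y = 4

Isolate the radical: sqrt(2y + 28) = y + 2.
Square both sides: 2y + 28 = (y + 2)^2.
Expand and rearrange: y^2 + 2y - 24 = 0.
Solving gives y = 4 or y = -6.
Check each candidate in the original equation:
  y = 4: sqrt(36) = 6, while y + 2 = 6 — valid.
  y = -6: sqrt(16) = 4, while y + 2 = -4 — extraneous.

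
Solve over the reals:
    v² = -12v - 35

Bring every term to one side: v² + 12v + 35 = 0.
Factor: (v + 5)(v + 7) = 0.
So v = -5 or v = -7.

v = -7 or v = -5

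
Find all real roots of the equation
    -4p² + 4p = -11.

p = -1.2321 or p = 2.2321

Rearrange to standard form: -4p² + 4p + 11 = 0.
Discriminant: (4)² − 4·(-4)·11 = 192.
Quadratic formula: p = (-4 ± √192) / (-8).
So p = 1/2 - √(3) ≈ -1.2321 or p = 1/2 + √(3) ≈ 2.2321.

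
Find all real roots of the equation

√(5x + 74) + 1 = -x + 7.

x = -2

Isolate the radical: √(5x + 74) = -x + 6.
Square both sides: 5x + 74 = (-x + 6)².
Expand and rearrange: x² - 17x - 38 = 0.
Solving gives x = 19 or x = -2.
Check each candidate in the original equation:
  x = 19: √(169) = 13, while -x + 6 = -13 — extraneous.
  x = -2: √(64) = 8, while -x + 6 = 8 — valid.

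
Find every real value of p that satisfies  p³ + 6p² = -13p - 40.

Rearrange: p³ + 6p² + 13p + 40 = 0.
Possible rational roots are divisors of 40. Testing p = -5 gives 0, so (p + 5) is a factor.
Divide: p³ + 6p² + 13p + 40 = (p + 5)(p² + p + 8).
The quadratic p² + p + 8 has discriminant -31 < 0, so no further real roots.

p = -5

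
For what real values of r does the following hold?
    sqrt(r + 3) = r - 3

Square both sides: r + 3 = (r - 3)^2.
Expand and rearrange: r^2 - 7r + 6 = 0.
Solving gives r = 6 or r = 1.
Check each candidate in the original equation:
  r = 6: sqrt(9) = 3, while r - 3 = 3 — valid.
  r = 1: sqrt(4) = 2, while r - 3 = -2 — extraneous.

r = 6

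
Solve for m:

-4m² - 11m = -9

Rearrange to standard form: -4m² - 11m + 9 = 0.
Discriminant: (-11)² − 4·(-4)·9 = 265.
Quadratic formula: m = (11 ± √265) / (-8).
So m = -√(265)/8 - 11/8 ≈ -3.4099 or m = -11/8 + √(265)/8 ≈ 0.6599.

m = -3.4099 or m = 0.6599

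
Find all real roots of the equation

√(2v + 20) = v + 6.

Square both sides: 2v + 20 = (v + 6)².
Expand and rearrange: v² + 10v + 16 = 0.
Solving gives v = -2 or v = -8.
Check each candidate in the original equation:
  v = -2: √(16) = 4, while v + 6 = 4 — valid.
  v = -8: √(4) = 2, while v + 6 = -2 — extraneous.

v = -2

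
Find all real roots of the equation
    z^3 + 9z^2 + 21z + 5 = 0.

z = -5 or z = -3.7321 or z = -0.2679

Possible rational roots are divisors of 5. Testing z = -5 gives 0, so (z + 5) is a factor.
Divide: z^3 + 9z^2 + 21z + 5 = (z + 5)(z^2 + 4z + 1).
Apply the quadratic formula to z^2 + 4z + 1 = 0: z = (-4 +/- sqrt(12))/2, i.e. z ~= -0.2679 or z ~= -3.7321.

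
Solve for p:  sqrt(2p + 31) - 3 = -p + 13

p = 9

Isolate the radical: sqrt(2p + 31) = -p + 16.
Square both sides: 2p + 31 = (-p + 16)^2.
Expand and rearrange: p^2 - 34p + 225 = 0.
Solving gives p = 25 or p = 9.
Check each candidate in the original equation:
  p = 25: sqrt(81) = 9, while -p + 16 = -9 — extraneous.
  p = 9: sqrt(49) = 7, while -p + 16 = 7 — valid.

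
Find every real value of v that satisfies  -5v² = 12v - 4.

Rearrange to standard form: -5v² - 12v + 4 = 0.
Discriminant: (-12)² − 4·(-5)·4 = 224.
Quadratic formula: v = (12 ± √224) / (-10).
So v = -2·√(14)/5 - 6/5 ≈ -2.6967 or v = -6/5 + 2·√(14)/5 ≈ 0.2967.

v = -2.6967 or v = 0.2967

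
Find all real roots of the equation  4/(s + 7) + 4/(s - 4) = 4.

s = -6.0902 or s = 5.0902

Multiply both sides by (s + 7)(s - 4):
4(s - 4) + 4(s + 7) = 4(s + 7)(s - 4).
Expand and collect terms: 4s² + 4s - 124 = 0.
By the quadratic formula, s = (-4 ± √2000) / 8, so s ≈ 5.0902 or s ≈ -6.0902.
Neither value makes a denominator zero (s ≠ -7, s ≠ 4), so both are valid.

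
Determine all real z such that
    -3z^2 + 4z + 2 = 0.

Discriminant: (4)^2 - 4*(-3)*2 = 40.
Quadratic formula: z = (-4 +/- sqrt(40)) / (-6).
So z = 2/3 - sqrt(10)/3 ~= -0.3874 or z = 2/3 + sqrt(10)/3 ~= 1.7208.

z = -0.3874 or z = 1.7208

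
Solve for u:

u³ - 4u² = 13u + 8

u = -1.2749 or u = -1 or u = 6.2749

Rearrange: u³ - 4u² - 13u - 8 = 0.
Possible rational roots are divisors of -8. Testing u = -1 gives 0, so (u + 1) is a factor.
Divide: u³ - 4u² - 13u - 8 = (u + 1)(u² - 5u - 8).
Apply the quadratic formula to u² - 5u - 8 = 0: u = (5 ± √57)/2, i.e. u ≈ 6.2749 or u ≈ -1.2749.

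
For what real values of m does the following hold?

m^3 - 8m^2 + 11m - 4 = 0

Possible rational roots are divisors of -4. Testing m = 1 gives 0, so (m - 1) is a factor.
Divide: m^3 - 8m^2 + 11m - 4 = (m - 1)(m^2 - 7m + 4).
Apply the quadratic formula to m^2 - 7m + 4 = 0: m = (7 +/- sqrt(33))/2, i.e. m ~= 6.3723 or m ~= 0.6277.

m = 0.6277 or m = 1 or m = 6.3723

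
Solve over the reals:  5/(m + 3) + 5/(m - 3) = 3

Multiply both sides by (m + 3)(m - 3):
5(m - 3) + 5(m + 3) = 3(m + 3)(m - 3).
Expand and collect terms: 3m^2 - 10m - 27 = 0.
By the quadratic formula, m = (10 +/- sqrt(424)) / 6, so m ~= 5.0985 or m ~= -1.7652.
Neither value makes a denominator zero (m != -3, m != 3), so both are valid.

m = -1.7652 or m = 5.0985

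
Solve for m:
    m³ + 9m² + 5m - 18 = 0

Possible rational roots are divisors of -18. Testing m = -2 gives 0, so (m + 2) is a factor.
Divide: m³ + 9m² + 5m - 18 = (m + 2)(m² + 7m - 9).
Apply the quadratic formula to m² + 7m - 9 = 0: m = (-7 ± √85)/2, i.e. m ≈ 1.1098 or m ≈ -8.1098.

m = -8.1098 or m = -2 or m = 1.1098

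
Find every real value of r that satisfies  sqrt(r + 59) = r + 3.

Square both sides: r + 59 = (r + 3)^2.
Expand and rearrange: r^2 + 5r - 50 = 0.
Solving gives r = 5 or r = -10.
Check each candidate in the original equation:
  r = 5: sqrt(64) = 8, while r + 3 = 8 — valid.
  r = -10: sqrt(49) = 7, while r + 3 = -7 — extraneous.

r = 5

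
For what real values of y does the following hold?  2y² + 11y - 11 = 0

Discriminant: (11)² − 4·2·(-11) = 209.
Quadratic formula: y = (-11 ± √209) / 4.
So y = -11/4 + √(209)/4 ≈ 0.8642 or y = -√(209)/4 - 11/4 ≈ -6.3642.

y = -6.3642 or y = 0.8642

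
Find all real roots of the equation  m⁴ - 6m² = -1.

Let u = m². The equation becomes u² - 6u + 1 = 0.
By the quadratic formula, u = 2·√(2) + 3 or u = 3 - 2·√(2).
m² = 2·√(2) + 3 gives m = ±(1 + √(2)) ≈ ±2.4142.
m² = 3 - 2·√(2) gives m = ±(-1 + √(2)) ≈ ±0.4142.

m = -2.4142 or m = -0.4142 or m = 0.4142 or m = 2.4142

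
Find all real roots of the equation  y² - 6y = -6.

y = 1.2679 or y = 4.7321

Rearrange to standard form: y² - 6y + 6 = 0.
Discriminant: (-6)² − 4·1·6 = 12.
Quadratic formula: y = (6 ± √12) / 2.
So y = √(3) + 3 ≈ 4.7321 or y = 3 - √(3) ≈ 1.2679.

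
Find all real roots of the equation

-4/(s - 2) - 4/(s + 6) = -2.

s = -4.4721 or s = 4.4721

Multiply both sides by (s - 2)(s + 6):
-4(s + 6) - 4(s - 2) = -2(s - 2)(s + 6).
Expand and collect terms: -2s² + 40 = 0.
By the quadratic formula, s = (0 ± √320) / -4, so s ≈ -4.4721 or s ≈ 4.4721.
Neither value makes a denominator zero (s ≠ 2, s ≠ -6), so both are valid.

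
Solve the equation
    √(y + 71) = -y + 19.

Square both sides: y + 71 = (-y + 19)².
Expand and rearrange: y² - 39y + 290 = 0.
Solving gives y = 29 or y = 10.
Check each candidate in the original equation:
  y = 29: √(100) = 10, while -y + 19 = -10 — extraneous.
  y = 10: √(81) = 9, while -y + 19 = 9 — valid.

y = 10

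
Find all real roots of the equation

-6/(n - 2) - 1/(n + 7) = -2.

n = -6.629 or n = 5.129

Multiply both sides by (n - 2)(n + 7):
-6(n + 7) - (n - 2) = -2(n - 2)(n + 7).
Expand and collect terms: -2n² - 3n + 68 = 0.
By the quadratic formula, n = (3 ± √553) / -4, so n ≈ -6.629 or n ≈ 5.129.
Neither value makes a denominator zero (n ≠ 2, n ≠ -7), so both are valid.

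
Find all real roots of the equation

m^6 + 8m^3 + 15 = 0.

m = -1.71 or m = -1.4422

Let u = m^3. The equation becomes u^2 + 8u + 15 = 0.
Factor: (u + 5)(u + 3) = 0, so u = -5 or u = -3.
m^3 = -5 gives m = -(5)^(1/3) ~= -1.71.
m^3 = -3 gives m = -(3)^(1/3) ~= -1.4422.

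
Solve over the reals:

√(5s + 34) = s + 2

Square both sides: 5s + 34 = (s + 2)².
Expand and rearrange: s² - s - 30 = 0.
Solving gives s = 6 or s = -5.
Check each candidate in the original equation:
  s = 6: √(64) = 8, while s + 2 = 8 — valid.
  s = -5: √(9) = 3, while s + 2 = -3 — extraneous.

s = 6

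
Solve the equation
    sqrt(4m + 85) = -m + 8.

Square both sides: 4m + 85 = (-m + 8)^2.
Expand and rearrange: m^2 - 20m - 21 = 0.
Solving gives m = 21 or m = -1.
Check each candidate in the original equation:
  m = 21: sqrt(169) = 13, while -m + 8 = -13 — extraneous.
  m = -1: sqrt(81) = 9, while -m + 8 = 9 — valid.

m = -1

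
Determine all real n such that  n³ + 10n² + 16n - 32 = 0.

n = -7.1231 or n = -4 or n = 1.1231

Possible rational roots are divisors of -32. Testing n = -4 gives 0, so (n + 4) is a factor.
Divide: n³ + 10n² + 16n - 32 = (n + 4)(n² + 6n - 8).
Apply the quadratic formula to n² + 6n - 8 = 0: n = (-6 ± √68)/2, i.e. n ≈ 1.1231 or n ≈ -7.1231.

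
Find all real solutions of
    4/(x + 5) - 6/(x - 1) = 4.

x = -3.5 or x = -1

Multiply both sides by (x + 5)(x - 1):
4(x - 1) - 6(x + 5) = 4(x + 5)(x - 1).
Expand and collect terms: 4x^2 + 18x + 14 = 0.
Factor or apply the quadratic formula: x = -1 or x = -3.5.
Neither value makes a denominator zero (x != -5, x != 1), so both are valid.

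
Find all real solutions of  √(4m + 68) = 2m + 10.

m = -1

Square both sides: 4m + 68 = (2m + 10)².
Expand and rearrange: 4m² + 36m + 32 = 0.
Solving gives m = -1 or m = -8.
Check each candidate in the original equation:
  m = -1: √(64) = 8, while 2m + 10 = 8 — valid.
  m = -8: √(36) = 6, while 2m + 10 = -6 — extraneous.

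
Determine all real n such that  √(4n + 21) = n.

Square both sides: 4n + 21 = (n)².
Expand and rearrange: n² - 4n - 21 = 0.
Solving gives n = 7 or n = -3.
Check each candidate in the original equation:
  n = 7: √(49) = 7, while n = 7 — valid.
  n = -3: √(9) = 3, while n = -3 — extraneous.

n = 7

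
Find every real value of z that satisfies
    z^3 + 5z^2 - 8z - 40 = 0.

Possible rational roots are divisors of -40. Testing z = -5 gives 0, so (z + 5) is a factor.
Divide: z^3 + 5z^2 - 8z - 40 = (z + 5)(z^2 - 8).
Apply the quadratic formula to z^2 - 8 = 0: z = (0 +/- sqrt(32))/2, i.e. z ~= 2.8284 or z ~= -2.8284.

z = -5 or z = -2.8284 or z = 2.8284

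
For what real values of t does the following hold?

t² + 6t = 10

t = -7.3589 or t = 1.3589

Rearrange to standard form: t² + 6t - 10 = 0.
Discriminant: (6)² − 4·1·(-10) = 76.
Quadratic formula: t = (-6 ± √76) / 2.
So t = -3 + √(19) ≈ 1.3589 or t = -√(19) - 3 ≈ -7.3589.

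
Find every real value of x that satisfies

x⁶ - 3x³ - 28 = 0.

Let u = x³. The equation becomes u² - 3u - 28 = 0.
Factor: (u - 7)(u + 4) = 0, so u = 7 or u = -4.
x³ = 7 gives x = ∛(7) ≈ 1.9129.
x³ = -4 gives x = -∛(4) ≈ -1.5874.

x = -1.5874 or x = 1.9129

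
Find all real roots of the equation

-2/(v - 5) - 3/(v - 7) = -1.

Multiply both sides by (v - 5)(v - 7):
-2(v - 7) - 3(v - 5) = -(v - 5)(v - 7).
Expand and collect terms: -v^2 + 17v - 64 = 0.
By the quadratic formula, v = (-17 +/- sqrt(33)) / -2, so v ~= 5.6277 or v ~= 11.3723.
Neither value makes a denominator zero (v != 5, v != 7), so both are valid.

v = 5.6277 or v = 11.3723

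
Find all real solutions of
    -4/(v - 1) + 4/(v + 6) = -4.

v = -6.8875 or v = 1.8875

Multiply both sides by (v - 1)(v + 6):
-4(v + 6) + 4(v - 1) = -4(v - 1)(v + 6).
Expand and collect terms: -4v² - 20v + 52 = 0.
By the quadratic formula, v = (20 ± √1232) / -8, so v ≈ -6.8875 or v ≈ 1.8875.
Neither value makes a denominator zero (v ≠ 1, v ≠ -6), so both are valid.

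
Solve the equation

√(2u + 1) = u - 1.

Square both sides: 2u + 1 = (u - 1)².
Expand and rearrange: u² - 4u = 0.
Solving gives u = 4 or u = 0.
Check each candidate in the original equation:
  u = 4: √(9) = 3, while u - 1 = 3 — valid.
  u = 0: √(1) = 1, while u - 1 = -1 — extraneous.

u = 4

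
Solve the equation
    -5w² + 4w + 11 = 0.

w = -1.1362 or w = 1.9362

Discriminant: (4)² − 4·(-5)·11 = 236.
Quadratic formula: w = (-4 ± √236) / (-10).
So w = 2/5 - √(59)/5 ≈ -1.1362 or w = 2/5 + √(59)/5 ≈ 1.9362.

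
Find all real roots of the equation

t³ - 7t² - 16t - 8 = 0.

Possible rational roots are divisors of -8. Testing t = -1 gives 0, so (t + 1) is a factor.
Divide: t³ - 7t² - 16t - 8 = (t + 1)(t² - 8t - 8).
Apply the quadratic formula to t² - 8t - 8 = 0: t = (8 ± √96)/2, i.e. t ≈ 8.899 or t ≈ -0.899.

t = -1 or t = -0.899 or t = 8.899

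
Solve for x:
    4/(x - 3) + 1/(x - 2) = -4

x = 1.3596 or x = 2.3904

Multiply both sides by (x - 3)(x - 2):
4(x - 2) + (x - 3) = -4(x - 3)(x - 2).
Expand and collect terms: -4x^2 + 15x - 13 = 0.
By the quadratic formula, x = (-15 +/- sqrt(17)) / -8, so x ~= 1.3596 or x ~= 2.3904.
Neither value makes a denominator zero (x != 3, x != 2), so both are valid.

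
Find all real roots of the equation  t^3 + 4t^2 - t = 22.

Rearrange: t^3 + 4t^2 - t - 22 = 0.
Possible rational roots are divisors of -22. Testing t = 2 gives 0, so (t - 2) is a factor.
Divide: t^3 + 4t^2 - t - 22 = (t - 2)(t^2 + 6t + 11).
The quadratic t^2 + 6t + 11 has discriminant -8 < 0, so no further real roots.

t = 2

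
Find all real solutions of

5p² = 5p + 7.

Rearrange to standard form: 5p² - 5p - 7 = 0.
Discriminant: (-5)² − 4·5·(-7) = 165.
Quadratic formula: p = (5 ± √165) / 10.
So p = 1/2 + √(165)/10 ≈ 1.7845 or p = 1/2 - √(165)/10 ≈ -0.7845.

p = -0.7845 or p = 1.7845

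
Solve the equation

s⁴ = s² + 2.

Let u = s². The equation becomes u² - u - 2 = 0.
Factor: (u + 1)(u - 2) = 0, so u = -1 or u = 2.
s² = -1 < 0 has no real solution.
s² = 2 gives s = ±√(2) ≈ ±1.4142.

s = -1.4142 or s = 1.4142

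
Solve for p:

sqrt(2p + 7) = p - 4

p = 9

Square both sides: 2p + 7 = (p - 4)^2.
Expand and rearrange: p^2 - 10p + 9 = 0.
Solving gives p = 9 or p = 1.
Check each candidate in the original equation:
  p = 9: sqrt(25) = 5, while p - 4 = 5 — valid.
  p = 1: sqrt(9) = 3, while p - 4 = -3 — extraneous.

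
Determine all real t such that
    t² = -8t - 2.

t = -7.7417 or t = -0.2583

Rearrange to standard form: t² + 8t + 2 = 0.
Discriminant: (8)² − 4·1·2 = 56.
Quadratic formula: t = (-8 ± √56) / 2.
So t = -4 + √(14) ≈ -0.2583 or t = -4 - √(14) ≈ -7.7417.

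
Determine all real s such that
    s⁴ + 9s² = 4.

Let u = s². The equation becomes u² + 9u - 4 = 0.
By the quadratic formula, u = -9/2 + √(97)/2 or u = -√(97)/2 - 9/2.
s² = -9/2 + √(97)/2 gives s = ±√(-9/2 + √(97)/2) ≈ ±0.6515.
s² = -√(97)/2 - 9/2 < 0 has no real solution.

s = -0.6515 or s = 0.6515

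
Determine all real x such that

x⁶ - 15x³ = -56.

Let u = x³. The equation becomes u² - 15u + 56 = 0.
Factor: (u - 8)(u - 7) = 0, so u = 8 or u = 7.
x³ = 8 gives x = 2.
x³ = 7 gives x = ∛(7) ≈ 1.9129.

x = 1.9129 or x = 2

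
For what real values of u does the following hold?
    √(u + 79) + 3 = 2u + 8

Isolate the radical: √(u + 79) = 2u + 5.
Square both sides: u + 79 = (2u + 5)².
Expand and rearrange: 4u² + 19u - 54 = 0.
Solving gives u = 2 or u = -6.75.
Check each candidate in the original equation:
  u = 2: √(81) = 9, while 2u + 5 = 9 — valid.
  u = -6.75: √(72.25) = 8.5, while 2u + 5 = -8.5 — extraneous.

u = 2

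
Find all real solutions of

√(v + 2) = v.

Square both sides: v + 2 = (v)².
Expand and rearrange: v² - v - 2 = 0.
Solving gives v = 2 or v = -1.
Check each candidate in the original equation:
  v = 2: √(4) = 2, while v = 2 — valid.
  v = -1: √(1) = 1, while v = -1 — extraneous.

v = 2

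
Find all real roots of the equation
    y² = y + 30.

y = -5 or y = 6

Bring every term to one side: y² - y - 30 = 0.
Factor: (y + 5)(y - 6) = 0.
So y = -5 or y = 6.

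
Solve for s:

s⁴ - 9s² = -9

Let u = s². The equation becomes u² - 9u + 9 = 0.
By the quadratic formula, u = 3·√(5)/2 + 9/2 or u = 9/2 - 3·√(5)/2.
s² = 3·√(5)/2 + 9/2 gives s = ±√(3·√(5)/2 + 9/2) ≈ ±2.8025.
s² = 9/2 - 3·√(5)/2 gives s = ±√(9/2 - 3·√(5)/2) ≈ ±1.0705.

s = -2.8025 or s = -1.0705 or s = 1.0705 or s = 2.8025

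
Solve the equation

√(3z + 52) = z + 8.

Square both sides: 3z + 52 = (z + 8)².
Expand and rearrange: z² + 13z + 12 = 0.
Solving gives z = -1 or z = -12.
Check each candidate in the original equation:
  z = -1: √(49) = 7, while z + 8 = 7 — valid.
  z = -12: √(16) = 4, while z + 8 = -4 — extraneous.

z = -1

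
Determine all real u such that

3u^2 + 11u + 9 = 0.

Discriminant: (11)^2 - 4*3*9 = 13.
Quadratic formula: u = (-11 +/- sqrt(13)) / 6.
So u = -11/6 + sqrt(13)/6 ~= -1.2324 or u = -11/6 - sqrt(13)/6 ~= -2.4343.

u = -2.4343 or u = -1.2324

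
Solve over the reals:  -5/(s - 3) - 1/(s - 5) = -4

s = 4 or s = 5.5

Multiply both sides by (s - 3)(s - 5):
-5(s - 5) - (s - 3) = -4(s - 3)(s - 5).
Expand and collect terms: -4s^2 + 38s - 88 = 0.
Factor or apply the quadratic formula: s = 4 or s = 5.5.
Neither value makes a denominator zero (s != 3, s != 5), so both are valid.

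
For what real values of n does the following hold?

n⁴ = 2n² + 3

n = -1.7321 or n = 1.7321

Let u = n². The equation becomes u² - 2u - 3 = 0.
Factor: (u + 1)(u - 3) = 0, so u = -1 or u = 3.
n² = -1 < 0 has no real solution.
n² = 3 gives n = ±√(3) ≈ ±1.7321.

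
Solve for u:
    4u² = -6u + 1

Rearrange to standard form: 4u² + 6u - 1 = 0.
Discriminant: (6)² − 4·4·(-1) = 52.
Quadratic formula: u = (-6 ± √52) / 8.
So u = -3/4 + √(13)/4 ≈ 0.1514 or u = -√(13)/4 - 3/4 ≈ -1.6514.

u = -1.6514 or u = 0.1514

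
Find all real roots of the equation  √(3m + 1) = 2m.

m = 1

Square both sides: 3m + 1 = (2m)².
Expand and rearrange: 4m² - 3m - 1 = 0.
Solving gives m = 1 or m = -0.25.
Check each candidate in the original equation:
  m = 1: √(4) = 2, while 2m = 2 — valid.
  m = -0.25: √(0.25) = 0.5, while 2m = -0.5 — extraneous.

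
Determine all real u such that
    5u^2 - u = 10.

Rearrange to standard form: 5u^2 - u - 10 = 0.
Discriminant: (-1)^2 - 4*5*(-10) = 201.
Quadratic formula: u = (1 +/- sqrt(201)) / 10.
So u = 1/10 + sqrt(201)/10 ~= 1.5177 or u = 1/10 - sqrt(201)/10 ~= -1.3177.

u = -1.3177 or u = 1.5177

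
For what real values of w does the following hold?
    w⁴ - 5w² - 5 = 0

Let u = w². The equation becomes u² - 5u - 5 = 0.
By the quadratic formula, u = 5/2 + 3·√(5)/2 or u = 5/2 - 3·√(5)/2.
w² = 5/2 + 3·√(5)/2 gives w = ±√(5/2 + 3·√(5)/2) ≈ ±2.4195.
w² = 5/2 - 3·√(5)/2 < 0 has no real solution.

w = -2.4195 or w = 2.4195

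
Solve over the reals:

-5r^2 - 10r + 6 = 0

Discriminant: (-10)^2 - 4*(-5)*6 = 220.
Quadratic formula: r = (10 +/- sqrt(220)) / (-10).
So r = -sqrt(55)/5 - 1 ~= -2.4832 or r = -1 + sqrt(55)/5 ~= 0.4832.

r = -2.4832 or r = 0.4832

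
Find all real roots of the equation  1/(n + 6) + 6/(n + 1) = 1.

n = -5.5678 or n = 5.5678

Multiply both sides by (n + 6)(n + 1):
(n + 1) + 6(n + 6) = (n + 6)(n + 1).
Expand and collect terms: n^2 - 31 = 0.
By the quadratic formula, n = (0 +/- sqrt(124)) / 2, so n ~= 5.5678 or n ~= -5.5678.
Neither value makes a denominator zero (n != -6, n != -1), so both are valid.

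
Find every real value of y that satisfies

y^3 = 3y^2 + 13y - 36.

y = -3.5414 or y = 2.5414 or y = 4

Rearrange: y^3 - 3y^2 - 13y + 36 = 0.
Possible rational roots are divisors of 36. Testing y = 4 gives 0, so (y - 4) is a factor.
Divide: y^3 - 3y^2 - 13y + 36 = (y - 4)(y^2 + y - 9).
Apply the quadratic formula to y^2 + y - 9 = 0: y = (-1 +/- sqrt(37))/2, i.e. y ~= 2.5414 or y ~= -3.5414.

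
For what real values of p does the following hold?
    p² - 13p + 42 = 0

Factor: (p - 7)(p - 6) = 0.
So p = 7 or p = 6.

p = 6 or p = 7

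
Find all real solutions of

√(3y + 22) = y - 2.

Square both sides: 3y + 22 = (y - 2)².
Expand and rearrange: y² - 7y - 18 = 0.
Solving gives y = 9 or y = -2.
Check each candidate in the original equation:
  y = 9: √(49) = 7, while y - 2 = 7 — valid.
  y = -2: √(16) = 4, while y - 2 = -4 — extraneous.

y = 9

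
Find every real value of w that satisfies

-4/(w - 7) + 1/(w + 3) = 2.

w = -2.3642 or w = 4.8642

Multiply both sides by (w - 7)(w + 3):
-4(w + 3) + (w - 7) = 2(w - 7)(w + 3).
Expand and collect terms: 2w^2 - 5w - 23 = 0.
By the quadratic formula, w = (5 +/- sqrt(209)) / 4, so w ~= 4.8642 or w ~= -2.3642.
Neither value makes a denominator zero (w != 7, w != -3), so both are valid.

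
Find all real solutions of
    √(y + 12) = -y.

Square both sides: y + 12 = (-y)².
Expand and rearrange: y² - y - 12 = 0.
Solving gives y = 4 or y = -3.
Check each candidate in the original equation:
  y = 4: √(16) = 4, while -y = -4 — extraneous.
  y = -3: √(9) = 3, while -y = 3 — valid.

y = -3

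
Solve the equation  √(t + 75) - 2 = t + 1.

Isolate the radical: √(t + 75) = t + 3.
Square both sides: t + 75 = (t + 3)².
Expand and rearrange: t² + 5t - 66 = 0.
Solving gives t = 6 or t = -11.
Check each candidate in the original equation:
  t = 6: √(81) = 9, while t + 3 = 9 — valid.
  t = -11: √(64) = 8, while t + 3 = -8 — extraneous.

t = 6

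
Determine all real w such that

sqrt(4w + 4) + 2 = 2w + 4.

w = -1 or w = 0

Isolate the radical: sqrt(4w + 4) = 2w + 2.
Square both sides: 4w + 4 = (2w + 2)^2.
Expand and rearrange: 4w^2 + 4w = 0.
Solving gives w = 0 or w = -1.
Check each candidate in the original equation:
  w = 0: sqrt(4) = 2, while 2w + 2 = 2 — valid.
  w = -1: sqrt(0) = 0, while 2w + 2 = 0 — valid.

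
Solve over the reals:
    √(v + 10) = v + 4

v = -1

Square both sides: v + 10 = (v + 4)².
Expand and rearrange: v² + 7v + 6 = 0.
Solving gives v = -1 or v = -6.
Check each candidate in the original equation:
  v = -1: √(9) = 3, while v + 4 = 3 — valid.
  v = -6: √(4) = 2, while v + 4 = -2 — extraneous.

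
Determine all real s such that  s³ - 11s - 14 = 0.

s = -2 or s = -1.8284 or s = 3.8284

Possible rational roots are divisors of -14. Testing s = -2 gives 0, so (s + 2) is a factor.
Divide: s³ - 11s - 14 = (s + 2)(s² - 2s - 7).
Apply the quadratic formula to s² - 2s - 7 = 0: s = (2 ± √32)/2, i.e. s ≈ 3.8284 or s ≈ -1.8284.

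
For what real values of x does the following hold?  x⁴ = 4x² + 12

x = -2.4495 or x = 2.4495

Let u = x². The equation becomes u² - 4u - 12 = 0.
Factor: (u + 2)(u - 6) = 0, so u = -2 or u = 6.
x² = -2 < 0 has no real solution.
x² = 6 gives x = ±√(6) ≈ ±2.4495.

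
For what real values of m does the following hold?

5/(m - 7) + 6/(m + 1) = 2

Multiply both sides by (m - 7)(m + 1):
5(m + 1) + 6(m - 7) = 2(m - 7)(m + 1).
Expand and collect terms: 2m^2 - 23m + 23 = 0.
By the quadratic formula, m = (23 +/- sqrt(345)) / 4, so m ~= 10.3935 or m ~= 1.1065.
Neither value makes a denominator zero (m != 7, m != -1), so both are valid.

m = 1.1065 or m = 10.3935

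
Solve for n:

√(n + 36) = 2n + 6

n = 0

Square both sides: n + 36 = (2n + 6)².
Expand and rearrange: 4n² + 23n = 0.
Solving gives n = 0 or n = -5.75.
Check each candidate in the original equation:
  n = 0: √(36) = 6, while 2n + 6 = 6 — valid.
  n = -5.75: √(30.25) = 5.5, while 2n + 6 = -5.5 — extraneous.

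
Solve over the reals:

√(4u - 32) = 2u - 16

Square both sides: 4u - 32 = (2u - 16)².
Expand and rearrange: 4u² - 68u + 288 = 0.
Solving gives u = 9 or u = 8.
Check each candidate in the original equation:
  u = 9: √(4) = 2, while 2u - 16 = 2 — valid.
  u = 8: √(0) = 0, while 2u - 16 = 0 — valid.

u = 8 or u = 9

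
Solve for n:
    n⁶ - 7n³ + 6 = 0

n = 1 or n = 1.8171

Let u = n³. The equation becomes u² - 7u + 6 = 0.
Factor: (u - 6)(u - 1) = 0, so u = 6 or u = 1.
n³ = 6 gives n = ∛(6) ≈ 1.8171.
n³ = 1 gives n = 1.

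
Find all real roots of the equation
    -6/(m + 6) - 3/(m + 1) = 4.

m = -7.6894 or m = -1.5606

Multiply both sides by (m + 6)(m + 1):
-6(m + 1) - 3(m + 6) = 4(m + 6)(m + 1).
Expand and collect terms: 4m^2 + 37m + 48 = 0.
By the quadratic formula, m = (-37 +/- sqrt(601)) / 8, so m ~= -1.5606 or m ~= -7.6894.
Neither value makes a denominator zero (m != -6, m != -1), so both are valid.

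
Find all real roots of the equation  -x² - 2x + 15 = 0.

x = -5 or x = 3

Factor: -1(x + 5)(x - 3) = 0.
So x = -5 or x = 3.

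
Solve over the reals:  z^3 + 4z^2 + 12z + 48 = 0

z = -4

Possible rational roots are divisors of 48. Testing z = -4 gives 0, so (z + 4) is a factor.
Divide: z^3 + 4z^2 + 12z + 48 = (z + 4)(z^2 + 12).
The quadratic z^2 + 12 has discriminant -48 < 0, so no further real roots.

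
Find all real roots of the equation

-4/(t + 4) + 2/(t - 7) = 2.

t = -5.8557 or t = 7.8557

Multiply both sides by (t + 4)(t - 7):
-4(t - 7) + 2(t + 4) = 2(t + 4)(t - 7).
Expand and collect terms: 2t^2 - 4t - 92 = 0.
By the quadratic formula, t = (4 +/- sqrt(752)) / 4, so t ~= 7.8557 or t ~= -5.8557.
Neither value makes a denominator zero (t != -4, t != 7), so both are valid.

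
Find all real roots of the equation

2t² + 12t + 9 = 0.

Discriminant: (12)² − 4·2·9 = 72.
Quadratic formula: t = (-12 ± √72) / 4.
So t = -3 + 3·√(2)/2 ≈ -0.8787 or t = -3 - 3·√(2)/2 ≈ -5.1213.

t = -5.1213 or t = -0.8787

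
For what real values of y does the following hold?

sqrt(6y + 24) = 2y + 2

Square both sides: 6y + 24 = (2y + 2)^2.
Expand and rearrange: 4y^2 + 2y - 20 = 0.
Solving gives y = 2 or y = -2.5.
Check each candidate in the original equation:
  y = 2: sqrt(36) = 6, while 2y + 2 = 6 — valid.
  y = -2.5: sqrt(9) = 3, while 2y + 2 = -3 — extraneous.

y = 2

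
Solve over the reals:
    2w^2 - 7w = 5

Rearrange to standard form: 2w^2 - 7w - 5 = 0.
Discriminant: (-7)^2 - 4*2*(-5) = 89.
Quadratic formula: w = (7 +/- sqrt(89)) / 4.
So w = 7/4 + sqrt(89)/4 ~= 4.1085 or w = 7/4 - sqrt(89)/4 ~= -0.6085.

w = -0.6085 or w = 4.1085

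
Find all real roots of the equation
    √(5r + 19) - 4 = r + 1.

r = -3 or r = -2

Isolate the radical: √(5r + 19) = r + 5.
Square both sides: 5r + 19 = (r + 5)².
Expand and rearrange: r² + 5r + 6 = 0.
Solving gives r = -2 or r = -3.
Check each candidate in the original equation:
  r = -2: √(9) = 3, while r + 5 = 3 — valid.
  r = -3: √(4) = 2, while r + 5 = 2 — valid.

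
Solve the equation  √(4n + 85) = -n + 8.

n = -1

Square both sides: 4n + 85 = (-n + 8)².
Expand and rearrange: n² - 20n - 21 = 0.
Solving gives n = 21 or n = -1.
Check each candidate in the original equation:
  n = 21: √(169) = 13, while -n + 8 = -13 — extraneous.
  n = -1: √(81) = 9, while -n + 8 = 9 — valid.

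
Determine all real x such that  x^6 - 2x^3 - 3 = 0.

x = -1 or x = 1.4422

Let u = x^3. The equation becomes u^2 - 2u - 3 = 0.
Factor: (u - 3)(u + 1) = 0, so u = 3 or u = -1.
x^3 = 3 gives x = (3)^(1/3) ~= 1.4422.
x^3 = -1 gives x = -1.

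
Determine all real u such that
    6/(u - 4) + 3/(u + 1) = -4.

u = -2 or u = 2.75

Multiply both sides by (u - 4)(u + 1):
6(u + 1) + 3(u - 4) = -4(u - 4)(u + 1).
Expand and collect terms: -4u² + 3u + 22 = 0.
Factor or apply the quadratic formula: u = -2 or u = 2.75.
Neither value makes a denominator zero (u ≠ 4, u ≠ -1), so both are valid.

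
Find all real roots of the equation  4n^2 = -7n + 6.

n = -2.3802 or n = 0.6302

Rearrange to standard form: 4n^2 + 7n - 6 = 0.
Discriminant: (7)^2 - 4*4*(-6) = 145.
Quadratic formula: n = (-7 +/- sqrt(145)) / 8.
So n = -7/8 + sqrt(145)/8 ~= 0.6302 or n = -sqrt(145)/8 - 7/8 ~= -2.3802.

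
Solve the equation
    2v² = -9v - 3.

Rearrange to standard form: 2v² + 9v + 3 = 0.
Discriminant: (9)² − 4·2·3 = 57.
Quadratic formula: v = (-9 ± √57) / 4.
So v = -9/4 + √(57)/4 ≈ -0.3625 or v = -9/4 - √(57)/4 ≈ -4.1375.

v = -4.1375 or v = -0.3625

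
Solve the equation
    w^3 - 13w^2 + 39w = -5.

Rearrange: w^3 - 13w^2 + 39w + 5 = 0.
Possible rational roots are divisors of 5. Testing w = 5 gives 0, so (w - 5) is a factor.
Divide: w^3 - 13w^2 + 39w + 5 = (w - 5)(w^2 - 8w - 1).
Apply the quadratic formula to w^2 - 8w - 1 = 0: w = (8 +/- sqrt(68))/2, i.e. w ~= 8.1231 or w ~= -0.1231.

w = -0.1231 or w = 5 or w = 8.1231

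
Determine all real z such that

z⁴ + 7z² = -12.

No real solutions.

Let u = z². The equation becomes u² + 7u + 12 = 0.
Factor: (u + 4)(u + 3) = 0, so u = -4 or u = -3.
z² = -4 < 0 has no real solution.
z² = -3 < 0 has no real solution.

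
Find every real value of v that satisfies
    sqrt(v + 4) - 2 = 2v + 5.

v = -3

Isolate the radical: sqrt(v + 4) = 2v + 7.
Square both sides: v + 4 = (2v + 7)^2.
Expand and rearrange: 4v^2 + 27v + 45 = 0.
Solving gives v = -3 or v = -3.75.
Check each candidate in the original equation:
  v = -3: sqrt(1) = 1, while 2v + 7 = 1 — valid.
  v = -3.75: sqrt(0.25) = 0.5, while 2v + 7 = -0.5 — extraneous.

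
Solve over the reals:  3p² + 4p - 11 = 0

p = -2.6943 or p = 1.3609

Discriminant: (4)² − 4·3·(-11) = 148.
Quadratic formula: p = (-4 ± √148) / 6.
So p = -2/3 + √(37)/3 ≈ 1.3609 or p = -√(37)/3 - 2/3 ≈ -2.6943.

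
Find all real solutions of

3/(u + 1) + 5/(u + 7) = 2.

u = -5.1623 or u = 1.1623

Multiply both sides by (u + 1)(u + 7):
3(u + 7) + 5(u + 1) = 2(u + 1)(u + 7).
Expand and collect terms: 2u² + 8u - 12 = 0.
By the quadratic formula, u = (-8 ± √160) / 4, so u ≈ 1.1623 or u ≈ -5.1623.
Neither value makes a denominator zero (u ≠ -1, u ≠ -7), so both are valid.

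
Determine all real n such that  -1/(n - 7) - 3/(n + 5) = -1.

Multiply both sides by (n - 7)(n + 5):
-(n + 5) - 3(n - 7) = -(n - 7)(n + 5).
Expand and collect terms: -n^2 + 6n + 19 = 0.
By the quadratic formula, n = (-6 +/- sqrt(112)) / -2, so n ~= -2.2915 or n ~= 8.2915.
Neither value makes a denominator zero (n != 7, n != -5), so both are valid.

n = -2.2915 or n = 8.2915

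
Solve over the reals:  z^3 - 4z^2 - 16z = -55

z = -3.8541 or z = 2.8541 or z = 5

Rearrange: z^3 - 4z^2 - 16z + 55 = 0.
Possible rational roots are divisors of 55. Testing z = 5 gives 0, so (z - 5) is a factor.
Divide: z^3 - 4z^2 - 16z + 55 = (z - 5)(z^2 + z - 11).
Apply the quadratic formula to z^2 + z - 11 = 0: z = (-1 +/- sqrt(45))/2, i.e. z ~= 2.8541 or z ~= -3.8541.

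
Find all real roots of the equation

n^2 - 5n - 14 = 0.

n = -2 or n = 7

Factor: (n - 7)(n + 2) = 0.
So n = 7 or n = -2.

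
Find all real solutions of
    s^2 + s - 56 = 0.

s = -8 or s = 7

Factor: (s + 8)(s - 7) = 0.
So s = -8 or s = 7.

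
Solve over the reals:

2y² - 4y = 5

Rearrange to standard form: 2y² - 4y - 5 = 0.
Discriminant: (-4)² − 4·2·(-5) = 56.
Quadratic formula: y = (4 ± √56) / 4.
So y = 1 + √(14)/2 ≈ 2.8708 or y = 1 - √(14)/2 ≈ -0.8708.

y = -0.8708 or y = 2.8708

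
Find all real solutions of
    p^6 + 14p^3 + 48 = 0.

Let u = p^3. The equation becomes u^2 + 14u + 48 = 0.
Factor: (u + 8)(u + 6) = 0, so u = -8 or u = -6.
p^3 = -8 gives p = -2.
p^3 = -6 gives p = -(6)^(1/3) ~= -1.8171.

p = -2 or p = -1.8171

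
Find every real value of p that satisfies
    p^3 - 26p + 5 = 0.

Possible rational roots are divisors of 5. Testing p = 5 gives 0, so (p - 5) is a factor.
Divide: p^3 - 26p + 5 = (p - 5)(p^2 + 5p - 1).
Apply the quadratic formula to p^2 + 5p - 1 = 0: p = (-5 +/- sqrt(29))/2, i.e. p ~= 0.1926 or p ~= -5.1926.

p = -5.1926 or p = 0.1926 or p = 5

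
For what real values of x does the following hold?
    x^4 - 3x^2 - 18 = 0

x = -2.4495 or x = 2.4495

Let u = x^2. The equation becomes u^2 - 3u - 18 = 0.
Factor: (u - 6)(u + 3) = 0, so u = 6 or u = -3.
x^2 = 6 gives x = +/-sqrt(6) ~= +/-2.4495.
x^2 = -3 < 0 has no real solution.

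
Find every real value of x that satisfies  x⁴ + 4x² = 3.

Let u = x². The equation becomes u² + 4u - 3 = 0.
By the quadratic formula, u = -2 + √(7) or u = -√(7) - 2.
x² = -2 + √(7) gives x = ±√(-2 + √(7)) ≈ ±0.8036.
x² = -√(7) - 2 < 0 has no real solution.

x = -0.8036 or x = 0.8036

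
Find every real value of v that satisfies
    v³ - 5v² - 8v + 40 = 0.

v = -2.8284 or v = 2.8284 or v = 5

Possible rational roots are divisors of 40. Testing v = 5 gives 0, so (v - 5) is a factor.
Divide: v³ - 5v² - 8v + 40 = (v - 5)(v² - 8).
Apply the quadratic formula to v² - 8 = 0: v = (0 ± √32)/2, i.e. v ≈ 2.8284 or v ≈ -2.8284.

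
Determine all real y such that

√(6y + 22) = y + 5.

y = -3 or y = -1

Square both sides: 6y + 22 = (y + 5)².
Expand and rearrange: y² + 4y + 3 = 0.
Solving gives y = -1 or y = -3.
Check each candidate in the original equation:
  y = -1: √(16) = 4, while y + 5 = 4 — valid.
  y = -3: √(4) = 2, while y + 5 = 2 — valid.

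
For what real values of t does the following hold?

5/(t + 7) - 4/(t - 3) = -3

t = -8.4934 or t = 4.1601

Multiply both sides by (t + 7)(t - 3):
5(t - 3) - 4(t + 7) = -3(t + 7)(t - 3).
Expand and collect terms: -3t² - 13t + 106 = 0.
By the quadratic formula, t = (13 ± √1441) / -6, so t ≈ -8.4934 or t ≈ 4.1601.
Neither value makes a denominator zero (t ≠ -7, t ≠ 3), so both are valid.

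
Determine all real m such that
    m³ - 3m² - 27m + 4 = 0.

Possible rational roots are divisors of 4. Testing m = -4 gives 0, so (m + 4) is a factor.
Divide: m³ - 3m² - 27m + 4 = (m + 4)(m² - 7m + 1).
Apply the quadratic formula to m² - 7m + 1 = 0: m = (7 ± √45)/2, i.e. m ≈ 6.8541 or m ≈ 0.1459.

m = -4 or m = 0.1459 or m = 6.8541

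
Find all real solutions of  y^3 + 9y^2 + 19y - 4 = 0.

y = -5.1926 or y = -4 or y = 0.1926

Possible rational roots are divisors of -4. Testing y = -4 gives 0, so (y + 4) is a factor.
Divide: y^3 + 9y^2 + 19y - 4 = (y + 4)(y^2 + 5y - 1).
Apply the quadratic formula to y^2 + 5y - 1 = 0: y = (-5 +/- sqrt(29))/2, i.e. y ~= 0.1926 or y ~= -5.1926.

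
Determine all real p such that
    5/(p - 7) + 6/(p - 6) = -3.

p = 2.723 or p = 6.6103

Multiply both sides by (p - 7)(p - 6):
5(p - 6) + 6(p - 7) = -3(p - 7)(p - 6).
Expand and collect terms: -3p² + 28p - 54 = 0.
By the quadratic formula, p = (-28 ± √136) / -6, so p ≈ 2.723 or p ≈ 6.6103.
Neither value makes a denominator zero (p ≠ 7, p ≠ 6), so both are valid.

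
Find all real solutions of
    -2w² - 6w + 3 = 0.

Discriminant: (-6)² − 4·(-2)·3 = 60.
Quadratic formula: w = (6 ± √60) / (-4).
So w = -√(15)/2 - 3/2 ≈ -3.4365 or w = -3/2 + √(15)/2 ≈ 0.4365.

w = -3.4365 or w = 0.4365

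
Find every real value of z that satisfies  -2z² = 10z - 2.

z = -5.1926 or z = 0.1926

Rearrange to standard form: -2z² - 10z + 2 = 0.
Discriminant: (-10)² − 4·(-2)·2 = 116.
Quadratic formula: z = (10 ± √116) / (-4).
So z = -√(29)/2 - 5/2 ≈ -5.1926 or z = -5/2 + √(29)/2 ≈ 0.1926.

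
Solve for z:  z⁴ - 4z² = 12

z = -2.4495 or z = 2.4495

Let u = z². The equation becomes u² - 4u - 12 = 0.
Factor: (u - 6)(u + 2) = 0, so u = 6 or u = -2.
z² = 6 gives z = ±√(6) ≈ ±2.4495.
z² = -2 < 0 has no real solution.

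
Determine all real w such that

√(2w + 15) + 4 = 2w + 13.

Isolate the radical: √(2w + 15) = 2w + 9.
Square both sides: 2w + 15 = (2w + 9)².
Expand and rearrange: 4w² + 34w + 66 = 0.
Solving gives w = -3 or w = -5.5.
Check each candidate in the original equation:
  w = -3: √(9) = 3, while 2w + 9 = 3 — valid.
  w = -5.5: √(4) = 2, while 2w + 9 = -2 — extraneous.

w = -3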